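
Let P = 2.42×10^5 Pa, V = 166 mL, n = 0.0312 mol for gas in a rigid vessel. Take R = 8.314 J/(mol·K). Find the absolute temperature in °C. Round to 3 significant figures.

-118 °C

Rearranging PV = nRT for T: T = PV/(nR).
P = 2.42×10^5 Pa; V = 166 mL = 1.660×10^-4 m³; n = 0.0312 mol; R = 8.314 J/(mol·K).
T = 154.9 K
154.9 K − 273.15 = -118.3 °C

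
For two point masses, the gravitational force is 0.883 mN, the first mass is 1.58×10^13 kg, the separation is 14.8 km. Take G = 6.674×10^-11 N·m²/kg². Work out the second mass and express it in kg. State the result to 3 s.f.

183 kg

Solving F = G·m₁·m₂/r² for m₂: m₂ = F·r²/(G·m₁).
F = 0.883 mN = 8.830×10^-4 N; m₁ = 1.58×10^13 kg; r = 14.8 km = 14800 m; G = 6.674×10^-11 N·m²/kg².
m₂ = 183.4 kg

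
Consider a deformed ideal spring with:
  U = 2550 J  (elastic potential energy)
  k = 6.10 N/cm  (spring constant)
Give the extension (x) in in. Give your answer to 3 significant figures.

114 in

Rearranging: x = √(2U/k).
U = 2550 J; k = 6.10 N/cm = 610.0 N/m.
x = 2.891 m
2.891 m × (1 in / 0.02540 m) = 113.8 in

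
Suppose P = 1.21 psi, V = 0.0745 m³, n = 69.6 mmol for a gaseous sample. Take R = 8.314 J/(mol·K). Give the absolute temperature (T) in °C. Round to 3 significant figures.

Solving PV = nRT for T: T = PV/(nR).
P = 1.21 psi = 8343 Pa; V = 0.0745 m³; n = 69.6 mmol = 0.06960 mol; R = 8.314 J/(mol·K).
T = 1074 K
1074 K − 273.15 = 800.9 °C

801 °C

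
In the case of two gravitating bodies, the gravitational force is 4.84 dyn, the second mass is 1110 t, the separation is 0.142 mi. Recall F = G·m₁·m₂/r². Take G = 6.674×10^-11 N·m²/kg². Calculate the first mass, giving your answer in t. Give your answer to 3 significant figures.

Rearranging: m₁ = F·r²/(G·m₂).
F = 4.84 dyn = 4.840×10^-5 N; m₂ = 1110 t = 1.110×10^6 kg; r = 0.142 mi = 228.5 m; G = 6.674×10^-11 N·m²/kg².
m₁ = 34120 kg
34120 kg × (1 t / 1000 kg) = 34.12 t

34.1 t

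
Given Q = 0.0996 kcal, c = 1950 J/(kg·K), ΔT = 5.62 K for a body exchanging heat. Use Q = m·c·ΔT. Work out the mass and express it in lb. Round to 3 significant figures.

Solving Q = m·c·ΔT for m: m = Q/(c·ΔT).
Q = 0.0996 kcal = 416.7 J; c = 1950 J/(kg·K); ΔT = 5.62 K.
m = 0.03803 kg
0.03803 kg × (1 lb / 0.4536 kg) = 0.08383 lb

0.0838 lb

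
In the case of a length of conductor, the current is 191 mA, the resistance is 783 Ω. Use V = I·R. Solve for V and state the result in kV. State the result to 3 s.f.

0.150 kV

V is given directly by: V = IR.
I = 191 mA = 0.1910 A; R = 783 Ω.
V = 149.6 V
149.6 V × (1 kV / 1000 V) = 0.1496 kV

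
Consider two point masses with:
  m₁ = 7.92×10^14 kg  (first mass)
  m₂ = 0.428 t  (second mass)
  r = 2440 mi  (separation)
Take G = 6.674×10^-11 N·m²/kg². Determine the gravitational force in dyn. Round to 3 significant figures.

0.147 dyn

From Newton's law of gravitation: F = Gm₁m₂/r².
m₁ = 7.92×10^14 kg; m₂ = 0.428 t = 428.0 kg; r = 2440 mi = 3.927×10^6 m; G = 6.674×10^-11 N·m²/kg².
F = 1.467×10^-6 N  (the unit combination reduces to kg·m/s² = N)
1.467×10^-6 N × (1 dyn / 1.000×10^-5 N) = 0.1467 dyn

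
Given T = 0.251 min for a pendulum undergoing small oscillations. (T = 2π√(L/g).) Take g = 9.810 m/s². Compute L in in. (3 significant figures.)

Solving T = 2π√(L/g) for L: L = g·(T/2π)².
T = 0.251 min = 15.06 s; g = 9.810 m/s².
L = 56.36 m
56.36 m × (1 in / 0.02540 m) = 2219 in

2220 in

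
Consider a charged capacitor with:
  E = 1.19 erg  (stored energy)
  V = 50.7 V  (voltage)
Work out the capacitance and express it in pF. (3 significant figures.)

92.6 pF

Solving E = ½C·V² for C: C = 2E/V².
E = 1.19 erg = 1.190×10^-7 J; V = 50.7 V.
C = 9.259×10^-11 F
9.259×10^-11 F × (1 pF / 1.000×10^-12 F) = 92.59 pF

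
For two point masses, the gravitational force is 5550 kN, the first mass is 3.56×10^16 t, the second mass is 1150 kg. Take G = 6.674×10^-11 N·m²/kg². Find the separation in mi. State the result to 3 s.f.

0.436 mi

From Newton's law of gravitation: r = √(G·m₁m₂/F).
F = 5550 kN = 5.550×10^6 N; m₁ = 3.56×10^16 t = 3.560×10^19 kg; m₂ = 1150 kg; G = 6.674×10^-11 N·m²/kg².
r = 701.6 m
701.6 m × (1 mi / 1609 m) = 0.4360 mi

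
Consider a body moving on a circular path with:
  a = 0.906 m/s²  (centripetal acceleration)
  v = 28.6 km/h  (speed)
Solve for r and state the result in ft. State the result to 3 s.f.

Rearranging a = v²/r for r: r = v²/a.
a = 0.906 m/s²; v = 28.6 km/h = 7.944 m/s.
r = 69.66 m
69.66 m × (1 ft / 0.3048 m) = 228.6 ft

229 ft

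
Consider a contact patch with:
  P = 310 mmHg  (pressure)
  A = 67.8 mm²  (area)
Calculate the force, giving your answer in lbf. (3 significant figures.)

Rearranging: F = P·A.
P = 310 mmHg = 41330 Pa; A = 67.8 mm² = 6.780×10^-5 m².
F = 2.802 N  (the unit combination reduces to kg·m/s² = N)
2.802 N × (1 lbf / 4.448 N) = 0.6300 lbf

0.630 lbf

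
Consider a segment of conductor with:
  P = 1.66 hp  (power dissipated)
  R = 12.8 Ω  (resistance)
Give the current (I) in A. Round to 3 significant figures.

Rearranging: I = √(P/R).
P = 1.66 hp = 1238 W; R = 12.8 Ω.
I = 9.834 A

9.83 A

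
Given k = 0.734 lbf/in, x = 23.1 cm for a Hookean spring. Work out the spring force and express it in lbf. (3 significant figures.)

From Hooke's law: F = kx.
k = 0.734 lbf/in = 128.5 N/m; x = 23.1 cm = 0.2310 m.
F = 29.69 N
29.69 N × (1 lbf / 4.448 N) = 6.675 lbf

6.68 lbf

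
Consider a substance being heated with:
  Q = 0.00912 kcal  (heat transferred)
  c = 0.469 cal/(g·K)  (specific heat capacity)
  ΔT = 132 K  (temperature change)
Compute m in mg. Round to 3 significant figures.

Solving Q = m·c·ΔT for m: m = Q/(c·ΔT).
Q = 0.00912 kcal = 38.16 J; c = 0.469 cal/(g·K) = 1962 J/(kg·K); ΔT = 132 K.
m = 1.473×10^-4 kg
1.473×10^-4 kg × (1 mg / 1.000×10^-6 kg) = 147.3 mg

147 mg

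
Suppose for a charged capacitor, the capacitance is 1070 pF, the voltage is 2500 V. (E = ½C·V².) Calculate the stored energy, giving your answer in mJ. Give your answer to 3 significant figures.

E is given directly by: E = ½CV².
C = 1070 pF = 1.070×10^-9 F; V = 2500 V.
E = 0.003344 J  (the unit combination reduces to kg·m²/s² = J)
0.003344 J × (1 mJ / 0.001000 J) = 3.344 mJ

3.34 mJ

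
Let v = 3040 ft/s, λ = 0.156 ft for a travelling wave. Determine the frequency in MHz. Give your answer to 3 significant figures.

Rearranging v = f·λ for f: f = v/λ.
v = 3040 ft/s = 926.6 m/s; λ = 0.156 ft = 0.04755 m.
f = 19487 Hz
19487 Hz × (1 MHz / 1.000×10^6 Hz) = 0.01949 MHz

0.0195 MHz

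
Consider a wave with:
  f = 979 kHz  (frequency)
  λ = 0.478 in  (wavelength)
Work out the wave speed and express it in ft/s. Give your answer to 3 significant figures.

39000 ft/s

Directly: v = fλ.
f = 979 kHz = 9.790×10^5 Hz; λ = 0.478 in = 0.01214 m.
v = 11886 m/s
11886 m/s × (1 ft/s / 0.3048 m/s) = 38997 ft/s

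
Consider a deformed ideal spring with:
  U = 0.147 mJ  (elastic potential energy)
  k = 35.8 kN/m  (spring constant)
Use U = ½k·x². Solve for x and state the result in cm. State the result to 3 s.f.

Rearranging U = ½k·x² for x: x = √(2U/k).
U = 0.147 mJ = 1.470×10^-4 J; k = 35.8 kN/m = 35800 N/m.
x = 9.062×10^-5 m
9.062×10^-5 m × (1 cm / 0.01000 m) = 0.009062 cm

0.00906 cm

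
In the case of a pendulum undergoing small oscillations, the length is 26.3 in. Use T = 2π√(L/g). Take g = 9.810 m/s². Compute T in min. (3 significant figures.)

Directly: T = 2π√(L/g).
L = 26.3 in = 0.6680 m; g = 9.810 m/s².
T = 1.640 s
1.640 s × (1 min / 60.00 s) = 0.02733 min

0.0273 min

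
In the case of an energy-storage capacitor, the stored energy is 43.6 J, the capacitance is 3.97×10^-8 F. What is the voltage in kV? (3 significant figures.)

46.9 kV

Rearranging: V = √(2E/C).
E = 43.6 J; C = 3.97×10^-8 F.
V = 46867 V
46867 V × (1 kV / 1000 V) = 46.87 kV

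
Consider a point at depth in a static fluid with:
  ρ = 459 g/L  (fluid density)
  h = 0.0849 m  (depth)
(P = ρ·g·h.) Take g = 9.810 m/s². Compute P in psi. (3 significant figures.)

0.0554 psi

P is given directly by: P = ρgh.
ρ = 459 g/L = 459.0 kg/m³; h = 0.0849 m; g = 9.810 m/s².
P = 382.3 Pa
382.3 Pa × (1 psi / 6895 Pa) = 0.05545 psi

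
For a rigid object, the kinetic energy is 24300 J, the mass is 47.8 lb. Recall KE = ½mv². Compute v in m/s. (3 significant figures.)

47.3 m/s

Rearranging: v = √(2·KE/m).
KE = 24300 J; m = 47.8 lb = 21.68 kg.
v = 47.34 m/s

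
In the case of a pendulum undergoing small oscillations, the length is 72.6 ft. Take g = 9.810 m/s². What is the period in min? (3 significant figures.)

0.157 min

Directly: T = 2π√(L/g).
L = 72.6 ft = 22.13 m; g = 9.810 m/s².
T = 9.437 s
9.437 s × (1 min / 60.00 s) = 0.1573 min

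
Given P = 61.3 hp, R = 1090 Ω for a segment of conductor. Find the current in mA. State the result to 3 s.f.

6480 mA

Solving P = I²R for I: I = √(P/R).
P = 61.3 hp = 45711 W; R = 1090 Ω.
I = 6.476 A
6.476 A × (1 mA / 0.001000 A) = 6476 mA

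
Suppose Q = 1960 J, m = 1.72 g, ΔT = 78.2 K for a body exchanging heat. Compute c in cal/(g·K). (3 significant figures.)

Rearranging Q = m·c·ΔT for c: c = Q/(m·ΔT).
Q = 1960 J; m = 1.72 g = 0.001720 kg; ΔT = 78.2 K.
c = 14572 J/(kg·K)
14572 J/(kg·K) × (1 cal/(g·K) / 4184 J/(kg·K)) = 3.483 cal/(g·K)

3.48 cal/(g·K)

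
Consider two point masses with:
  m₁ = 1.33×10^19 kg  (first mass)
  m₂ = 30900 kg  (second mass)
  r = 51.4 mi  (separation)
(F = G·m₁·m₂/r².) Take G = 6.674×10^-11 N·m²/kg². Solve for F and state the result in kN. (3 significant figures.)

From Newton's law of gravitation: F = Gm₁m₂/r².
m₁ = 1.33×10^19 kg; m₂ = 30900 kg; r = 51.4 mi = 82720 m; G = 6.674×10^-11 N·m²/kg².
F = 4008 N  (the unit combination reduces to kg·m/s² = N)
4008 N × (1 kN / 1000 N) = 4.008 kN

4.01 kN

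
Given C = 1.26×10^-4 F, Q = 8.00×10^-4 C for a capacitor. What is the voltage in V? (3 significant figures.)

Rearranging C = Q/V for V: V = Q/C.
C = 1.26×10^-4 F; Q = 8.00×10^-4 C.
V = 6.349 V

6.35 V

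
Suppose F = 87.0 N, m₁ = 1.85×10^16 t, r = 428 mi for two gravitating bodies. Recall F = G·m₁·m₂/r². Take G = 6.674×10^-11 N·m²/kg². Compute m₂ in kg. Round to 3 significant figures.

Rearranging F = G·m₁·m₂/r² for m₂: m₂ = F·r²/(G·m₁).
F = 87.0 N; m₁ = 1.85×10^16 t = 1.850×10^19 kg; r = 428 mi = 6.888×10^5 m; G = 6.674×10^-11 N·m²/kg².
m₂ = 33431 kg

33400 kg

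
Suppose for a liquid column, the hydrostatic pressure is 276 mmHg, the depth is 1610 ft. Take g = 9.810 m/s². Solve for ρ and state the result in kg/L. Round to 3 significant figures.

Rearranging: ρ = P/(g·h).
P = 276 mmHg = 36797 Pa; h = 1610 ft = 490.7 m; g = 9.810 m/s².
ρ = 7.644 kg/m³
7.644 kg/m³ × (1 kg/L / 1000 kg/m³) = 0.007644 kg/L

0.00764 kg/L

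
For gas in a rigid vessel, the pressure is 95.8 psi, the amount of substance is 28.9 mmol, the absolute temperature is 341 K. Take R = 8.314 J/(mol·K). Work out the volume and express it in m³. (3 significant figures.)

Rearranging PV = nRT for V: V = nRT/P.
P = 95.8 psi = 6.605×10^5 Pa; n = 28.9 mmol = 0.02890 mol; T = 341 K; R = 8.314 J/(mol·K).
V = 1.240×10^-4 m³

1.24×10^-4 m³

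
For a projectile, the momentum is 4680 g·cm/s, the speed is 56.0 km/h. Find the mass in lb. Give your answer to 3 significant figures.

0.00663 lb

Solving p = m·v for m: m = p/v.
p = 4680 g·cm/s = 0.04680 kg·m/s; v = 56.0 km/h = 15.56 m/s.
m = 0.003009 kg
0.003009 kg × (1 lb / 0.4536 kg) = 0.006633 lb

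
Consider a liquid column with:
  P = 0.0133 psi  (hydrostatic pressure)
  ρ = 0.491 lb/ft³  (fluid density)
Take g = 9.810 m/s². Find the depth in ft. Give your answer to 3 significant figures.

Rearranging: h = P/(ρ·g).
P = 0.0133 psi = 91.70 Pa; ρ = 0.491 lb/ft³ = 7.865 kg/m³; g = 9.810 m/s².
h = 1.189 m
1.189 m × (1 ft / 0.3048 m) = 3.899 ft

3.90 ft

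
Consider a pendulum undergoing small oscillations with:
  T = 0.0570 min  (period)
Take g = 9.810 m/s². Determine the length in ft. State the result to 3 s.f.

9.54 ft

Rearranging T = 2π√(L/g) for L: L = g·(T/2π)².
T = 0.0570 min = 3.420 s; g = 9.810 m/s².
L = 2.906 m
2.906 m × (1 ft / 0.3048 m) = 9.536 ft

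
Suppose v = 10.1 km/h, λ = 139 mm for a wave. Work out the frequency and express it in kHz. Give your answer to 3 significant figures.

Solving v = f·λ for f: f = v/λ.
v = 10.1 km/h = 2.806 m/s; λ = 139 mm = 0.1390 m.
f = 20.18 Hz
20.18 Hz × (1 kHz / 1000 Hz) = 0.02018 kHz

0.0202 kHz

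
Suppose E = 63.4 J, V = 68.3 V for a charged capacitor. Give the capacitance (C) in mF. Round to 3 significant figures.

Solving E = ½C·V² for C: C = 2E/V².
E = 63.4 J; V = 68.3 V.
C = 0.02718 F
0.02718 F × (1 mF / 0.001000 F) = 27.18 mF

27.2 mF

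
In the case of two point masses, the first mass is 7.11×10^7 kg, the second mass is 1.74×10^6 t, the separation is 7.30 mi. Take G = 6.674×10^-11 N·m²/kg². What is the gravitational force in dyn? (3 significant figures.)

5980 dyn

F is given directly by: F = Gm₁m₂/r².
m₁ = 7.11×10^7 kg; m₂ = 1.74×10^6 t = 1.740×10^9 kg; r = 7.30 mi = 11748 m; G = 6.674×10^-11 N·m²/kg².
F = 0.05982 N
0.05982 N × (1 dyn / 1.000×10^-5 N) = 5982 dyn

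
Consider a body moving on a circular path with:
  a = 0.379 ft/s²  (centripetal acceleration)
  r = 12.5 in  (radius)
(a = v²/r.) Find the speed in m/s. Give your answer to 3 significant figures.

0.192 m/s

Rearranging: v = √(a·r).
a = 0.379 ft/s² = 0.1155 m/s²; r = 12.5 in = 0.3175 m.
v = 0.1915 m/s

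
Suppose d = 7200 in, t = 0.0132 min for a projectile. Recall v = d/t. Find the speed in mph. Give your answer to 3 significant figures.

v is given directly by: v = d/t.
d = 7200 in = 182.9 m; t = 0.0132 min = 0.7920 s.
v = 230.9 m/s
230.9 m/s × (1 mph / 0.4470 m/s) = 516.5 mph

517 mph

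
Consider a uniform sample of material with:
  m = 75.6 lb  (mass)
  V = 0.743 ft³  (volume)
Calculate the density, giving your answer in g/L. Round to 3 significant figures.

1630 g/L

Directly: ρ = m/V.
m = 75.6 lb = 34.29 kg; V = 0.743 ft³ = 0.02104 m³.
ρ = 1630 kg/m³
Since 1 g/L = 1 kg/m³, 1630 g/L.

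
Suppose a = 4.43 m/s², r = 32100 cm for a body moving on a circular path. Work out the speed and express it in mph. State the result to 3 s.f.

Solving a = v²/r for v: v = √(a·r).
a = 4.43 m/s²; r = 32100 cm = 321.0 m.
v = 37.71 m/s
37.71 m/s × (1 mph / 0.4470 m/s) = 84.35 mph

84.4 mph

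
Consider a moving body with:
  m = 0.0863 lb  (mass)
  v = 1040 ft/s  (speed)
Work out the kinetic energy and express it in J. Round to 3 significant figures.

1970 J

Directly: KE = ½mv².
m = 0.0863 lb = 0.03915 kg; v = 1040 ft/s = 317.0 m/s.
KE = 1967 J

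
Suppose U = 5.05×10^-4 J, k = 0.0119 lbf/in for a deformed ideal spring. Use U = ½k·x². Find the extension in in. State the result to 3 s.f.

0.867 in

Solving U = ½k·x² for x: x = √(2U/k).
U = 5.05×10^-4 J; k = 0.0119 lbf/in = 2.084 N/m.
x = 0.02201 m
0.02201 m × (1 in / 0.02540 m) = 0.8667 in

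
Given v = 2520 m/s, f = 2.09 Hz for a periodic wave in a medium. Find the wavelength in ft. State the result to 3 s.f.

3960 ft

Solving v = f·λ for λ: λ = v/f.
v = 2520 m/s; f = 2.09 Hz.
λ = 1206 m
1206 m × (1 ft / 0.3048 m) = 3956 ft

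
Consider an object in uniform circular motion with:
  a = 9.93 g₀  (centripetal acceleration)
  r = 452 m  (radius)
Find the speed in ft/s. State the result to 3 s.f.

Solving a = v²/r for v: v = √(a·r).
a = 9.93 g₀ = 97.38 m/s²; r = 452 m.
v = 209.8 m/s
209.8 m/s × (1 ft/s / 0.3048 m/s) = 688.3 ft/s

688 ft/s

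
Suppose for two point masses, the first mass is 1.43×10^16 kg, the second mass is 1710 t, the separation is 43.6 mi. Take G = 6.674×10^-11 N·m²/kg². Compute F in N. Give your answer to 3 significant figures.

Directly: F = Gm₁m₂/r².
m₁ = 1.43×10^16 kg; m₂ = 1710 t = 1.710×10^6 kg; r = 43.6 mi = 70167 m; G = 6.674×10^-11 N·m²/kg².
F = 331.5 N  (the unit combination reduces to kg·m/s² = N)

331 N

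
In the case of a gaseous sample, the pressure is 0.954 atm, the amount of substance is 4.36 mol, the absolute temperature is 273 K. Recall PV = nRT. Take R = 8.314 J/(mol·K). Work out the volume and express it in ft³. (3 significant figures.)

From the ideal-gas law: V = nRT/P.
P = 0.954 atm = 96664 Pa; n = 4.36 mol; T = 273 K; R = 8.314 J/(mol·K).
V = 0.1024 m³
0.1024 m³ × (1 ft³ / 0.02832 m³) = 3.615 ft³

3.62 ft³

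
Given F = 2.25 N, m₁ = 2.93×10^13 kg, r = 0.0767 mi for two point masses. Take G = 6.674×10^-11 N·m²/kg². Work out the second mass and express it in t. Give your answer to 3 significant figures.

0.0175 t

Solving F = G·m₁·m₂/r² for m₂: m₂ = F·r²/(G·m₁).
F = 2.25 N; m₁ = 2.93×10^13 kg; r = 0.0767 mi = 123.4 m; G = 6.674×10^-11 N·m²/kg².
m₂ = 17.53 kg
17.53 kg × (1 t / 1000 kg) = 0.01753 t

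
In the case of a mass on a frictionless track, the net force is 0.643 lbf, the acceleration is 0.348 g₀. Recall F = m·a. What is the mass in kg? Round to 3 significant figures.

0.838 kg

Solving F = m·a for m: m = F/a.
F = 0.643 lbf = 2.860 N; a = 0.348 g₀ = 3.413 m/s².
m = 0.8381 kg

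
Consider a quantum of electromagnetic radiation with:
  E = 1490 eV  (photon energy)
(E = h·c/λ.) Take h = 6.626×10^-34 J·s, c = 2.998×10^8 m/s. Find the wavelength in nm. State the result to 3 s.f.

0.832 nm

Rearranging E = h·c/λ for λ: λ = hc/E.
E = 1490 eV = 2.387×10^-16 J; h = 6.626×10^-34 J·s; c = 2.998×10^8 m/s.
λ = 8.321×10^-10 m
8.321×10^-10 m × (1 nm / 1.000×10^-9 m) = 0.8321 nm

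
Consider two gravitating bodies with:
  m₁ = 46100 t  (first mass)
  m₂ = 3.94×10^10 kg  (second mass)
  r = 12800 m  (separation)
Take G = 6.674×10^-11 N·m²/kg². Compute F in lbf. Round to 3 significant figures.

F is given directly by: F = Gm₁m₂/r².
m₁ = 46100 t = 4.610×10^7 kg; m₂ = 3.94×10^10 kg; r = 12800 m; G = 6.674×10^-11 N·m²/kg².
F = 0.7399 N
0.7399 N × (1 lbf / 4.448 N) = 0.1663 lbf

0.166 lbf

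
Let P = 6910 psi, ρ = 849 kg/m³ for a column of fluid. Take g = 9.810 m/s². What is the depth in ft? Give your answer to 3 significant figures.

Solving P = ρ·g·h for h: h = P/(ρ·g).
P = 6910 psi = 4.764×10^7 Pa; ρ = 849 kg/m³; g = 9.810 m/s².
h = 5720 m
5720 m × (1 ft / 0.3048 m) = 18767 ft

18800 ft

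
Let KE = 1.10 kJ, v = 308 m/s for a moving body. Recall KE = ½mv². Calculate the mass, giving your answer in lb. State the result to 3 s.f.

Rearranging: m = 2·KE/v².
KE = 1.10 kJ = 1100 J; v = 308 m/s.
m = 0.02319 kg
0.02319 kg × (1 lb / 0.4536 kg) = 0.05113 lb

0.0511 lb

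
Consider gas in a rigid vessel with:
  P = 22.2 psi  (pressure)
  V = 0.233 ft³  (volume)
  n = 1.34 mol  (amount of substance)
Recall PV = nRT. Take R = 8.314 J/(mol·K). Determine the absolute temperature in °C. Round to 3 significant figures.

-183 °C

Rearranging: T = PV/(nR).
P = 22.2 psi = 1.531×10^5 Pa; V = 0.233 ft³ = 0.006598 m³; n = 1.34 mol; R = 8.314 J/(mol·K).
T = 90.65 K
90.65 K − 273.15 = -182.5 °C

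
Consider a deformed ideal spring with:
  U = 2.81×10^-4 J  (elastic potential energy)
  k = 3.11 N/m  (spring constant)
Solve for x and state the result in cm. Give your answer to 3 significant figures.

1.34 cm

Solving U = ½k·x² for x: x = √(2U/k).
U = 2.81×10^-4 J; k = 3.11 N/m.
x = 0.01344 m
0.01344 m × (1 cm / 0.01000 m) = 1.344 cm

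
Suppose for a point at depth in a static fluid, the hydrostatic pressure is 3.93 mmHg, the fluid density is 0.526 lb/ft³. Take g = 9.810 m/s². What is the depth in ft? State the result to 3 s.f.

Solving P = ρ·g·h for h: h = P/(ρ·g).
P = 3.93 mmHg = 524.0 Pa; ρ = 0.526 lb/ft³ = 8.426 kg/m³; g = 9.810 m/s².
h = 6.339 m
6.339 m × (1 ft / 0.3048 m) = 20.80 ft

20.8 ft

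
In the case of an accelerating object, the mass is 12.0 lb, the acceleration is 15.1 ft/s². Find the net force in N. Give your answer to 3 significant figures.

25.1 N

From Newton's second law: F = m·a.
m = 12.0 lb = 5.443 kg; a = 15.1 ft/s² = 4.602 m/s².
F = 25.05 N  (the unit combination reduces to kg·m/s² = N)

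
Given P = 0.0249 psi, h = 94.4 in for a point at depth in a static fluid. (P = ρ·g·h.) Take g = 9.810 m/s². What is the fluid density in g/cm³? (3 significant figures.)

Solving P = ρ·g·h for ρ: ρ = P/(g·h).
P = 0.0249 psi = 171.7 Pa; h = 94.4 in = 2.398 m; g = 9.810 m/s².
ρ = 7.299 kg/m³
7.299 kg/m³ × (1 g/cm³ / 1000 kg/m³) = 0.007299 g/cm³

0.00730 g/cm³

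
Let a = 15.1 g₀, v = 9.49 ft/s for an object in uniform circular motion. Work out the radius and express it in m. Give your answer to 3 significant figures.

Solving a = v²/r for r: r = v²/a.
a = 15.1 g₀ = 148.1 m/s²; v = 9.49 ft/s = 2.893 m/s.
r = 0.05650 m

0.0565 m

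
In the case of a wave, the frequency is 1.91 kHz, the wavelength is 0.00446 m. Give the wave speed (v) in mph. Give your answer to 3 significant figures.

Directly: v = fλ.
f = 1.91 kHz = 1910 Hz; λ = 0.00446 m.
v = 8.519 m/s
8.519 m/s × (1 mph / 0.4470 m/s) = 19.06 mph

19.1 mph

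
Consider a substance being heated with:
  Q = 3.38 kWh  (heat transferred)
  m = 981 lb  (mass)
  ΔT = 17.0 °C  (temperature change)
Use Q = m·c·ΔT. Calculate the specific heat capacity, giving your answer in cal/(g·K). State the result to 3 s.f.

0.384 cal/(g·K)

Rearranging Q = m·c·ΔT for c: c = Q/(m·ΔT).
Q = 3.38 kWh = 1.217×10^7 J; m = 981 lb = 445.0 kg; ΔT = 17.0 °C = 17.00 K.
c = 1609 J/(kg·K)
1609 J/(kg·K) × (1 cal/(g·K) / 4184 J/(kg·K)) = 0.3845 cal/(g·K)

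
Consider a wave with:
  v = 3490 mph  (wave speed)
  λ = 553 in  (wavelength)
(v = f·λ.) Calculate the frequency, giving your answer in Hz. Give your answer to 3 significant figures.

111 Hz

Solving v = f·λ for f: f = v/λ.
v = 3490 mph = 1560 m/s; λ = 553 in = 14.05 m.
f = 111.1 Hz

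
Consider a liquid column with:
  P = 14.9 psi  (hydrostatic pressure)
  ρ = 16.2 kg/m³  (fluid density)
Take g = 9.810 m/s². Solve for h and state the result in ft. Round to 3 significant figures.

Solving P = ρ·g·h for h: h = P/(ρ·g).
P = 14.9 psi = 1.027×10^5 Pa; ρ = 16.2 kg/m³; g = 9.810 m/s².
h = 646.4 m
646.4 m × (1 ft / 0.3048 m) = 2121 ft

2120 ft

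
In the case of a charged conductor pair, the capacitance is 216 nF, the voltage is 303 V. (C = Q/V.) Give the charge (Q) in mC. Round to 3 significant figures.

Solving C = Q/V for Q: Q = CV.
C = 216 nF = 2.160×10^-7 F; V = 303 V.
Q = 6.545×10^-5 C  (the unit combination reduces to A·s = C)
6.545×10^-5 C × (1 mC / 0.001000 C) = 0.06545 mC

0.0654 mC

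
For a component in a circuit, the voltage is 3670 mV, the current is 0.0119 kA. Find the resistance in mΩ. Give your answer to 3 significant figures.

Rearranging V = I·R for R: R = V/I.
V = 3670 mV = 3.670 V; I = 0.0119 kA = 11.90 A.
R = 0.3084 Ω
0.3084 Ω × (1 mΩ / 0.001000 Ω) = 308.4 mΩ

308 mΩ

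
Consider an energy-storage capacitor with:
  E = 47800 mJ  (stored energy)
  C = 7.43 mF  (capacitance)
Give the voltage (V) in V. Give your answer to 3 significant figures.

113 V

Rearranging E = ½C·V² for V: V = √(2E/C).
E = 47800 mJ = 47.80 J; C = 7.43 mF = 0.007430 F.
V = 113.4 V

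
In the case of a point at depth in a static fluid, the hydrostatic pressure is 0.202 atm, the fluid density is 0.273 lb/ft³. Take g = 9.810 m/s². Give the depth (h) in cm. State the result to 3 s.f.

47700 cm

Rearranging: h = P/(ρ·g).
P = 0.202 atm = 20468 Pa; ρ = 0.273 lb/ft³ = 4.373 kg/m³; g = 9.810 m/s².
h = 477.1 m
477.1 m × (1 cm / 0.01000 m) = 47711 cm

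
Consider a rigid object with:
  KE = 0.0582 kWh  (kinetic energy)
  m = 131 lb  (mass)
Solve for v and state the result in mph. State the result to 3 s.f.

Rearranging: v = √(2·KE/m).
KE = 0.0582 kWh = 2.095×10^5 J; m = 131 lb = 59.42 kg.
v = 83.98 m/s
83.98 m/s × (1 mph / 0.4470 m/s) = 187.9 mph

188 mph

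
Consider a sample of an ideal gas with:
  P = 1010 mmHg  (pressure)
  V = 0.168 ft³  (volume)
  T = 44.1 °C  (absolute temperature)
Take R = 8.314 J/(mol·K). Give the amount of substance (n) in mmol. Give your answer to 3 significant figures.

From the ideal-gas law: n = PV/(RT).
P = 1010 mmHg = 1.347×10^5 Pa; V = 0.168 ft³ = 0.004757 m³; T = 44.1 °C = 317.2 K; R = 8.314 J/(mol·K).
n = 0.2429 mol
0.2429 mol × (1 mmol / 0.001000 mol) = 242.9 mmol

243 mmol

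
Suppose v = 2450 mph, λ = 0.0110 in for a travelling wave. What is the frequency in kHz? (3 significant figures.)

Rearranging: f = v/λ.
v = 2450 mph = 1095 m/s; λ = 0.0110 in = 2.794×10^-4 m.
f = 3.920×10^6 Hz
3.920×10^6 Hz × (1 kHz / 1000 Hz) = 3920 kHz

3920 kHz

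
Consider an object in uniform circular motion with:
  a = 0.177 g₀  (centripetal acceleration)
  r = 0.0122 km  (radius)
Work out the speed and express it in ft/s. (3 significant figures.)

15.1 ft/s

Rearranging a = v²/r for v: v = √(a·r).
a = 0.177 g₀ = 1.736 m/s²; r = 0.0122 km = 12.20 m.
v = 4.602 m/s
4.602 m/s × (1 ft/s / 0.3048 m/s) = 15.10 ft/s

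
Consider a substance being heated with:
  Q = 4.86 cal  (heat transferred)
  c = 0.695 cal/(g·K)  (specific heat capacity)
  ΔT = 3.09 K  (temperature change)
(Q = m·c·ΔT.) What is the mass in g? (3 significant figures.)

2.26 g

Rearranging: m = Q/(c·ΔT).
Q = 4.86 cal = 20.33 J; c = 0.695 cal/(g·K) = 2908 J/(kg·K); ΔT = 3.09 K.
m = 0.002263 kg
0.002263 kg × (1 g / 0.001000 kg) = 2.263 g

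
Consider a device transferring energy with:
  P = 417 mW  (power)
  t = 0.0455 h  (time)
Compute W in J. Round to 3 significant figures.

Rearranging P = W/t for W: W = P·t.
P = 417 mW = 0.4170 W; t = 0.0455 h = 163.8 s.
W = 68.30 J

68.3 J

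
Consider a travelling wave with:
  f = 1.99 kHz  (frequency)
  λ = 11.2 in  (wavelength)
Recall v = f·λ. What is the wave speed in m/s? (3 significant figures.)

566 m/s

Directly: v = fλ.
f = 1.99 kHz = 1990 Hz; λ = 11.2 in = 0.2845 m.
v = 566.1 m/s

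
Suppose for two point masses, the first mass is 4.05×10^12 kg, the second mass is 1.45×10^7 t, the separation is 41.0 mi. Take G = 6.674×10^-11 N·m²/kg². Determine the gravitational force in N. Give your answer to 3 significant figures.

900 N

From Newton's law of gravitation: F = Gm₁m₂/r².
m₁ = 4.05×10^12 kg; m₂ = 1.45×10^7 t = 1.450×10^10 kg; r = 41.0 mi = 65983 m; G = 6.674×10^-11 N·m²/kg².
F = 900.2 N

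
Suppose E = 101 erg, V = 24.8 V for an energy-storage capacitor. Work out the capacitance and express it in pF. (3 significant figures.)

Rearranging: C = 2E/V².
E = 101 erg = 1.010×10^-5 J; V = 24.8 V.
C = 3.284×10^-8 F
3.284×10^-8 F × (1 pF / 1.000×10^-12 F) = 32843 pF

32800 pF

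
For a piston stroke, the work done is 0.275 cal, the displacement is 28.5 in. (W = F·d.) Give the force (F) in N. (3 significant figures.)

1.59 N

Solving W = F·d for F: F = W/d.
W = 0.275 cal = 1.151 J; d = 28.5 in = 0.7239 m.
F = 1.589 N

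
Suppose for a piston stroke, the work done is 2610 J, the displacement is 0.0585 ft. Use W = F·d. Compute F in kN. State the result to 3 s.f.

146 kN

Rearranging W = F·d for F: F = W/d.
W = 2610 J; d = 0.0585 ft = 0.01783 m.
F = 1.464×10^5 N
1.464×10^5 N × (1 kN / 1000 N) = 146.4 kN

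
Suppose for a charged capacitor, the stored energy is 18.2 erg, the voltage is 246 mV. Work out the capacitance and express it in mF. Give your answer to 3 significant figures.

0.0601 mF

Solving E = ½C·V² for C: C = 2E/V².
E = 18.2 erg = 1.820×10^-6 J; V = 246 mV = 0.2460 V.
C = 6.015×10^-5 F
6.015×10^-5 F × (1 mF / 0.001000 F) = 0.06015 mF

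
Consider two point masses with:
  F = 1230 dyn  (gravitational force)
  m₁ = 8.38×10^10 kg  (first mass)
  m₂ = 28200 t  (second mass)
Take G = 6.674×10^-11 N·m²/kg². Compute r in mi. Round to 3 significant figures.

Rearranging F = G·m₁·m₂/r² for r: r = √(G·m₁m₂/F).
F = 1230 dyn = 0.01230 N; m₁ = 8.38×10^10 kg; m₂ = 28200 t = 2.820×10^7 kg; G = 6.674×10^-11 N·m²/kg².
r = 1.132×10^5 m
1.132×10^5 m × (1 mi / 1609 m) = 70.36 mi

70.4 mi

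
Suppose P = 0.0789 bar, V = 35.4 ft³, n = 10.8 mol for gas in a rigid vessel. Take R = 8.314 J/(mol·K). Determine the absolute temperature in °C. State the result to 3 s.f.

From the ideal-gas law: T = PV/(nR).
P = 0.0789 bar = 7890 Pa; V = 35.4 ft³ = 1.002 m³; n = 10.8 mol; R = 8.314 J/(mol·K).
T = 88.08 K
88.08 K − 273.15 = -185.1 °C

-185 °C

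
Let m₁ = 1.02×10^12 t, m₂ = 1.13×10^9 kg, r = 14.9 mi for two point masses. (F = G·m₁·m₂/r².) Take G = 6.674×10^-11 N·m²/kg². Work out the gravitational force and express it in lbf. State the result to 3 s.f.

30100 lbf

Directly: F = Gm₁m₂/r².
m₁ = 1.02×10^12 t = 1.020×10^15 kg; m₂ = 1.13×10^9 kg; r = 14.9 mi = 23979 m; G = 6.674×10^-11 N·m²/kg².
F = 1.338×10^5 N
1.338×10^5 N × (1 lbf / 4.448 N) = 30075 lbf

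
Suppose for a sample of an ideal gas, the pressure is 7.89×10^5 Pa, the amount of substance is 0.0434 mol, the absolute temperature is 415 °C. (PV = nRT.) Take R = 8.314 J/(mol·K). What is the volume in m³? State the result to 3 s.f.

From the ideal-gas law: V = nRT/P.
P = 7.89×10^5 Pa; n = 0.0434 mol; T = 415 °C = 688.1 K; R = 8.314 J/(mol·K).
V = 3.147×10^-4 m³

3.15×10^-4 m³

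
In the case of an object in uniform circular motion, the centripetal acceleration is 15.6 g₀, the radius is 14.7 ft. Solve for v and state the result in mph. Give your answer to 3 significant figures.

58.6 mph

Rearranging: v = √(a·r).
a = 15.6 g₀ = 153.0 m/s²; r = 14.7 ft = 4.481 m.
v = 26.18 m/s
26.18 m/s × (1 mph / 0.4470 m/s) = 58.57 mph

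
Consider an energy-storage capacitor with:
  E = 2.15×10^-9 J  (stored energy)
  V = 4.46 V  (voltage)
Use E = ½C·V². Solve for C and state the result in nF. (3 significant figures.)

0.216 nF

Solving E = ½C·V² for C: C = 2E/V².
E = 2.15×10^-9 J; V = 4.46 V.
C = 2.162×10^-10 F
2.162×10^-10 F × (1 nF / 1.000×10^-9 F) = 0.2162 nF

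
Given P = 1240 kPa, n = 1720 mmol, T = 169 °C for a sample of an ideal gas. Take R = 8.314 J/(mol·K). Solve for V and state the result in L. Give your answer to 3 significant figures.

5.10 L

From the ideal-gas law: V = nRT/P.
P = 1240 kPa = 1.240×10^6 Pa; n = 1720 mmol = 1.720 mol; T = 169 °C = 442.1 K; R = 8.314 J/(mol·K).
V = 0.005099 m³
0.005099 m³ × (1 L / 0.001000 m³) = 5.099 L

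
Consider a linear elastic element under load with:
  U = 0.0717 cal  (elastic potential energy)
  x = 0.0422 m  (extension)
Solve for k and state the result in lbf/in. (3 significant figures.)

1.92 lbf/in

Rearranging: k = 2U/x².
U = 0.0717 cal = 0.3000 J; x = 0.0422 m.
k = 336.9 N/m
336.9 N/m × (1 lbf/in / 175.1 N/m) = 1.924 lbf/in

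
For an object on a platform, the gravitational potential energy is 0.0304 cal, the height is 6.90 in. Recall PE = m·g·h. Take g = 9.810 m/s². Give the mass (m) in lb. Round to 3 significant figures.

0.163 lb

Rearranging: m = PE/(g·h).
PE = 0.0304 cal = 0.1272 J; h = 6.90 in = 0.1753 m; g = 9.810 m/s².
m = 0.07398 kg
0.07398 kg × (1 lb / 0.4536 kg) = 0.1631 lb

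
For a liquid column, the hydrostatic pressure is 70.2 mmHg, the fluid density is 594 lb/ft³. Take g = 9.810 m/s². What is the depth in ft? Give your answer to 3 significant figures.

Rearranging P = ρ·g·h for h: h = P/(ρ·g).
P = 70.2 mmHg = 9359 Pa; ρ = 594 lb/ft³ = 9515 kg/m³; g = 9.810 m/s².
h = 0.1003 m
0.1003 m × (1 ft / 0.3048 m) = 0.3290 ft

0.329 ft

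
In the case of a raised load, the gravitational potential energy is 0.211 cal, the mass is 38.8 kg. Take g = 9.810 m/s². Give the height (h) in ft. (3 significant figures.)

0.00761 ft

Rearranging: h = PE/(m·g).
PE = 0.211 cal = 0.8828 J; m = 38.8 kg; g = 9.810 m/s².
h = 0.002319 m
0.002319 m × (1 ft / 0.3048 m) = 0.007610 ft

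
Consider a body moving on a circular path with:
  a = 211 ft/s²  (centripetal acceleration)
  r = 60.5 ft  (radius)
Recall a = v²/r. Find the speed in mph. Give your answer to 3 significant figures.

77.0 mph

Rearranging: v = √(a·r).
a = 211 ft/s² = 64.31 m/s²; r = 60.5 ft = 18.44 m.
v = 34.44 m/s
34.44 m/s × (1 mph / 0.4470 m/s) = 77.03 mph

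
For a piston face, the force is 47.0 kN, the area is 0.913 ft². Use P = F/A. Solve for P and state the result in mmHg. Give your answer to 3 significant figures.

Directly: P = F/A.
F = 47.0 kN = 47000 N; A = 0.913 ft² = 0.08482 m².
P = 5.541×10^5 Pa
5.541×10^5 Pa × (1 mmHg / 133.3 Pa) = 4156 mmHg

4160 mmHg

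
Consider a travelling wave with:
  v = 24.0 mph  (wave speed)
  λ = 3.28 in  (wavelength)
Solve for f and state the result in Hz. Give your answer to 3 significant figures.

Solving v = f·λ for f: f = v/λ.
v = 24.0 mph = 10.73 m/s; λ = 3.28 in = 0.08331 m.
f = 128.8 Hz

129 Hz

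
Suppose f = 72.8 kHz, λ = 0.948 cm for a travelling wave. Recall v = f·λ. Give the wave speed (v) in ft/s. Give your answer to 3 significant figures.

Directly: v = fλ.
f = 72.8 kHz = 72800 Hz; λ = 0.948 cm = 0.009480 m.
v = 690.1 m/s
690.1 m/s × (1 ft/s / 0.3048 m/s) = 2264 ft/s

2260 ft/s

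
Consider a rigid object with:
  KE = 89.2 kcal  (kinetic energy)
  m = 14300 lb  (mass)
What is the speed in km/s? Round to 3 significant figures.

Rearranging KE = ½mv² for v: v = √(2·KE/m).
KE = 89.2 kcal = 3.732×10^5 J; m = 14300 lb = 6486 kg.
v = 10.73 m/s
10.73 m/s × (1 km/s / 1000 m/s) = 0.01073 km/s

0.0107 km/s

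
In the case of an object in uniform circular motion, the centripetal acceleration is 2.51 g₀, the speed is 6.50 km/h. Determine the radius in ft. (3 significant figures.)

0.435 ft

Rearranging a = v²/r for r: r = v²/a.
a = 2.51 g₀ = 24.61 m/s²; v = 6.50 km/h = 1.806 m/s.
r = 0.1324 m
0.1324 m × (1 ft / 0.3048 m) = 0.4345 ft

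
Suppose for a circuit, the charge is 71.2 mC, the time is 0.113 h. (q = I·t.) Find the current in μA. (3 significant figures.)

Rearranging q = I·t for I: I = q/t.
q = 71.2 mC = 0.07120 C; t = 0.113 h = 406.8 s.
I = 1.750×10^-4 A
1.750×10^-4 A × (1 μA / 1.000×10^-6 A) = 175.0 μA

175 μA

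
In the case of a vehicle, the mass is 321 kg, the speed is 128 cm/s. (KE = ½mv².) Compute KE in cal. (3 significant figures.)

Directly: KE = ½mv².
m = 321 kg; v = 128 cm/s = 1.280 m/s.
KE = 263.0 J
263.0 J × (1 cal / 4.184 J) = 62.85 cal

62.8 cal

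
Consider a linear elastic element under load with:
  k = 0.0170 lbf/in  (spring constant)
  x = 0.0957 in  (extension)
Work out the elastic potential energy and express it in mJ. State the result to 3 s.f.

Directly: U = ½kx².
k = 0.0170 lbf/in = 2.977 N/m; x = 0.0957 in = 0.002431 m.
U = 8.796×10^-6 J
8.796×10^-6 J × (1 mJ / 0.001000 J) = 0.008796 mJ

0.00880 mJ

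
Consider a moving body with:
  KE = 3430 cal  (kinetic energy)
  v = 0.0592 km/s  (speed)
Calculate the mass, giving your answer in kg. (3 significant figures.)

8.19 kg

Solving KE = ½mv² for m: m = 2·KE/v².
KE = 3430 cal = 14351 J; v = 0.0592 km/s = 59.20 m/s.
m = 8.190 kg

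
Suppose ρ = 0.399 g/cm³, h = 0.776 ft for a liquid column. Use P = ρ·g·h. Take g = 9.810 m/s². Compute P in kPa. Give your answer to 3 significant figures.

0.926 kPa

Directly: P = ρgh.
ρ = 0.399 g/cm³ = 399.0 kg/m³; h = 0.776 ft = 0.2365 m; g = 9.810 m/s².
P = 925.8 Pa
925.8 Pa × (1 kPa / 1000 Pa) = 0.9258 kPa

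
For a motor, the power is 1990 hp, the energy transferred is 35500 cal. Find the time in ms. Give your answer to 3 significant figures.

Rearranging: t = W/P.
P = 1990 hp = 1.484×10^6 W; W = 35500 cal = 1.485×10^5 J.
t = 0.1001 s
0.1001 s × (1 ms / 0.001000 s) = 100.1 ms

100 ms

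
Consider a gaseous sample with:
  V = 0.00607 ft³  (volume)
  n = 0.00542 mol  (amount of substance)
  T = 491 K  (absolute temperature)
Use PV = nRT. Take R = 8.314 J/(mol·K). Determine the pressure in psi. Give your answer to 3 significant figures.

18.7 psi

From the ideal-gas law: P = nRT/V.
V = 0.00607 ft³ = 1.719×10^-4 m³; n = 0.00542 mol; T = 491 K; R = 8.314 J/(mol·K).
P = 1.287×10^5 Pa
1.287×10^5 Pa × (1 psi / 6895 Pa) = 18.67 psi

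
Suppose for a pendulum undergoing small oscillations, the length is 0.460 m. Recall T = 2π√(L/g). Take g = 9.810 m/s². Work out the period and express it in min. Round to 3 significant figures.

0.0227 min

T is given directly by: T = 2π√(L/g).
L = 0.460 m; g = 9.810 m/s².
T = 1.361 s
1.361 s × (1 min / 60.00 s) = 0.02268 min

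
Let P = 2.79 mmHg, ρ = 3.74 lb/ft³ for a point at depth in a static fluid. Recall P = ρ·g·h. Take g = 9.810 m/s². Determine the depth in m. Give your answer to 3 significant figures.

0.633 m

Solving P = ρ·g·h for h: h = P/(ρ·g).
P = 2.79 mmHg = 372.0 Pa; ρ = 3.74 lb/ft³ = 59.91 kg/m³; g = 9.810 m/s².
h = 0.6329 m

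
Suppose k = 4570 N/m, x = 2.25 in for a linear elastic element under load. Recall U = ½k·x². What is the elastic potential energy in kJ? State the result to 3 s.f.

U is given directly by: U = ½kx².
k = 4570 N/m; x = 2.25 in = 0.05715 m.
U = 7.463 J  (the unit combination reduces to kg·m²/s² = J)
7.463 J × (1 kJ / 1000 J) = 0.007463 kJ

0.00746 kJ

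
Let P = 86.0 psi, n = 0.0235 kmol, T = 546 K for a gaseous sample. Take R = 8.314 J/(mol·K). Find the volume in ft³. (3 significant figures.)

From the ideal-gas law: V = nRT/P.
P = 86.0 psi = 5.929×10^5 Pa; n = 0.0235 kmol = 23.50 mol; T = 546 K; R = 8.314 J/(mol·K).
V = 0.1799 m³
0.1799 m³ × (1 ft³ / 0.02832 m³) = 6.353 ft³

6.35 ft³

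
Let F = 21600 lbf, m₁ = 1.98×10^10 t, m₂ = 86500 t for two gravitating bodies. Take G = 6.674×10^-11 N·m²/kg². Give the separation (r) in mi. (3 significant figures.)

From Newton's law of gravitation: r = √(G·m₁m₂/F).
F = 21600 lbf = 96082 N; m₁ = 1.98×10^10 t = 1.980×10^13 kg; m₂ = 86500 t = 8.650×10^7 kg; G = 6.674×10^-11 N·m²/kg².
r = 1091 m
1091 m × (1 mi / 1609 m) = 0.6777 mi

0.678 mi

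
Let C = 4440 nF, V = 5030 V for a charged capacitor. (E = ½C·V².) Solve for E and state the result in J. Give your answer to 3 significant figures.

E is given directly by: E = ½CV².
C = 4440 nF = 4.440×10^-6 F; V = 5030 V.
E = 56.17 J

56.2 J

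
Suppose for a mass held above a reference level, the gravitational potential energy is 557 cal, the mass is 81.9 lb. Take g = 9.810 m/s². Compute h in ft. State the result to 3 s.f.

Rearranging PE = m·g·h for h: h = PE/(m·g).
PE = 557 cal = 2330 J; m = 81.9 lb = 37.15 kg; g = 9.810 m/s².
h = 6.395 m
6.395 m × (1 ft / 0.3048 m) = 20.98 ft

21.0 ft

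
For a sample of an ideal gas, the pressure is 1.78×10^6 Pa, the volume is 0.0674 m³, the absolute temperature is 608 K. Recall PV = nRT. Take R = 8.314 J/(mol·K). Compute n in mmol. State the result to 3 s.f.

Solving PV = nRT for n: n = PV/(RT).
P = 1.78×10^6 Pa; V = 0.0674 m³; T = 608 K; R = 8.314 J/(mol·K).
n = 23.73 mol
23.73 mol × (1 mmol / 0.001000 mol) = 23734 mmol

23700 mmol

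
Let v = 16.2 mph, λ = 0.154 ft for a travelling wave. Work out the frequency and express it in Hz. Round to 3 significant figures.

154 Hz

Rearranging v = f·λ for f: f = v/λ.
v = 16.2 mph = 7.242 m/s; λ = 0.154 ft = 0.04694 m.
f = 154.3 Hz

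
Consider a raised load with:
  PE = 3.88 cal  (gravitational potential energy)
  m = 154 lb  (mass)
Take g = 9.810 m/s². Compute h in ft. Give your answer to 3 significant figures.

0.0777 ft

Rearranging PE = m·g·h for h: h = PE/(m·g).
PE = 3.88 cal = 16.23 J; m = 154 lb = 69.85 kg; g = 9.810 m/s².
h = 0.02369 m
0.02369 m × (1 ft / 0.3048 m) = 0.07772 ft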